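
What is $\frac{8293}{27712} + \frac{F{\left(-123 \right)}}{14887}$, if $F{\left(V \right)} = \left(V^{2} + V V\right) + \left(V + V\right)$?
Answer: $\frac{955150435}{412548544} \approx 2.3152$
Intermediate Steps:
$F{\left(V \right)} = 2 V + 2 V^{2}$ ($F{\left(V \right)} = \left(V^{2} + V^{2}\right) + 2 V = 2 V^{2} + 2 V = 2 V + 2 V^{2}$)
$\frac{8293}{27712} + \frac{F{\left(-123 \right)}}{14887} = \frac{8293}{27712} + \frac{2 \left(-123\right) \left(1 - 123\right)}{14887} = 8293 \cdot \frac{1}{27712} + 2 \left(-123\right) \left(-122\right) \frac{1}{14887} = \frac{8293}{27712} + 30012 \cdot \frac{1}{14887} = \frac{8293}{27712} + \frac{30012}{14887} = \frac{955150435}{412548544}$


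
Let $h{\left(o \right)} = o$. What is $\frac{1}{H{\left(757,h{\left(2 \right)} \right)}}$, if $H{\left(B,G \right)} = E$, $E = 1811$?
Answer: $\frac{1}{1811} \approx 0.00055218$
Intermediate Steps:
$H{\left(B,G \right)} = 1811$
$\frac{1}{H{\left(757,h{\left(2 \right)} \right)}} = \frac{1}{1811}$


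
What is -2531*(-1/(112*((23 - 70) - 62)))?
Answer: -2531/12208 ≈ -0.20732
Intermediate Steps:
-2531*(-1/(112*((23 - 70) - 62))) = -2531*(-1/(112*(-47 - 62))) = -2531/((-109*(-112))) = -2531/12208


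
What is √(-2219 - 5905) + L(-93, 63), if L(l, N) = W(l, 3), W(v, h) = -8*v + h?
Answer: 747 + 2*I*√2031 ≈ 747.0 + 90.133*I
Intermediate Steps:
W(v, h) = h - 8*v
L(l, N) = 3 - 8*l
√(-2219 - 5905) + L(-93, 63) = √(-2219 - 5905) + (3 - 8*(-93)) = √(-8124) + (3 + 744) = 2*I*√2031 + 747 = 747 + 2*I*√2031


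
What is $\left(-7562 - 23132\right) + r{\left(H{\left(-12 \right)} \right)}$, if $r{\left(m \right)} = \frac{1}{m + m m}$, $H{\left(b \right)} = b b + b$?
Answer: $- \frac{538863863}{17556} \approx -30694.0$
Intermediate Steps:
$H{\left(b \right)} = b + b^{2}$ ($H{\left(b \right)} = b^{2} + b = b + b^{2}$)
$r{\left(m \right)} = \frac{1}{m + m^{2}}$
$\left(-7562 - 23132\right) + r{\left(H{\left(-12 \right)} \right)} = \left(-7562 - 23132\right) + \frac{1}{- 12 \left(1 - 12\right) \left(1 - 12 \left(1 - 12\right)\right)} = -30694 + \frac{1}{\left(-12\right) \left(-11\right) \left(1 - -132\right)} = -30694 + \frac{1}{132 \left(1 + 132\right)} = -30694 + \frac{1}{132 \cdot 133} = -30694 + \frac{1}{132} \cdot \frac{1}{133} = -30694 + \frac{1}{17556} = - \frac{538863863}{17556}$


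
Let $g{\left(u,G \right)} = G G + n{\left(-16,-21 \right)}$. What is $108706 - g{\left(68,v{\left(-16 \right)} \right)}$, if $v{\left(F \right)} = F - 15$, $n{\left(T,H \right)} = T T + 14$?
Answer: $107475$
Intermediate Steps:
$n{\left(T,H \right)} = 14 + T^{2}$ ($n{\left(T,H \right)} = T^{2} + 14 = 14 + T^{2}$)
$v{\left(F \right)} = -15 + F$
$g{\left(u,G \right)} = 270 + G^{2}$ ($g{\left(u,G \right)} = G G + \left(14 + \left(-16\right)^{2}\right) = G^{2} + \left(14 + 256\right) = G^{2} + 270 = 270 + G^{2}$)
$108706 - g{\left(68,v{\left(-16 \right)} \right)} = 108706 - \left(270 + \left(-15 - 16\right)^{2}\right) = 108706 - \left(270 + \left(-31\right)^{2}\right) = 108706 - \left(270 + 961\right) = 108706 - 1231 = 107475$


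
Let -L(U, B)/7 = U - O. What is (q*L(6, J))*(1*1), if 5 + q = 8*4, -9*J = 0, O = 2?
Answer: -756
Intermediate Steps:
J = 0 (J = -⅑*0 = 0)
L(U, B) = 14 - 7*U (L(U, B) = -7*(U - 1*2) = -7*(U - 2) = -7*(-2 + U) = 14 - 7*U)
q = 27 (q = -5 + 8*4 = -5 + 32 = 27)
(q*L(6, J))*(1*1) = (27*(14 - 7*6))*(1*1) = (27*(14 - 42))*1 = (27*(-28))*1 = -756*1 = -756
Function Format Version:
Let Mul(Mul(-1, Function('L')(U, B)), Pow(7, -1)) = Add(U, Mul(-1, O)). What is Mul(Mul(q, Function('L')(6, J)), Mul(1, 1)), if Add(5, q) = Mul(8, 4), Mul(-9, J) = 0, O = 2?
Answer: -756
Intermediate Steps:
J = 0 (J = Mul(Rational(-1, 9), 0) = 0)
Function('L')(U, B) = Add(14, Mul(-7, U)) (Function('L')(U, B) = Mul(-7, Add(U, Mul(-1, 2))) = Mul(-7, Add(U, -2)) = Mul(-7, Add(-2, U)) = Add(14, Mul(-7, U)))
q = 27 (q = Add(-5, Mul(8, 4)) = Add(-5, 32) = 27)
Mul(Mul(q, Function('L')(6, J)), Mul(1, 1)) = Mul(Mul(27, Add(14, Mul(-7, 6))), Mul(1, 1)) = Mul(Mul(27, Add(14, -42)), 1) = Mul(Mul(27, -28), 1) = Mul(-756, 1) = -756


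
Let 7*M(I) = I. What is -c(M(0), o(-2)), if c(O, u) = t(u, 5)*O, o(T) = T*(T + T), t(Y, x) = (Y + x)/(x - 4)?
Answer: 0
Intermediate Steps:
M(I) = I/7
t(Y, x) = (Y + x)/(-4 + x)
o(T) = 2*T² (o(T) = T*(2*T) = 2*T²)
c(O, u) = O*(5 + u) (c(O, u) = ((u + 5)/(-4 + 5))*O = ((5 + u)/1)*O = (1*(5 + u))*O = (5 + u)*O = O*(5 + u))
-c(M(0), o(-2)) = -(⅐)*0*(5 + 2*(-2)²) = -0*(5 + 2*4) = -0*(5 + 8) = -0*13 = -1*0 = 0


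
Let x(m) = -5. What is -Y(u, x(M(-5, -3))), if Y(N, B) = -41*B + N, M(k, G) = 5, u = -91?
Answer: -114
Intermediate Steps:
Y(N, B) = N - 41*B
-Y(u, x(M(-5, -3))) = -(-91 - 41*(-5)) = -(-91 + 205) = -1*114 = -114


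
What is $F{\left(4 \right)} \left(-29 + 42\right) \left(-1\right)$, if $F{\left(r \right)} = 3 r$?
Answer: $-156$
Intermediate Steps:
$F{\left(4 \right)} \left(-29 + 42\right) \left(-1\right) = 3 \cdot 4 \left(-29 + 42\right) \left(-1\right) = 12 \cdot 13 \left(-1\right) = 156 \left(-1\right) = -156$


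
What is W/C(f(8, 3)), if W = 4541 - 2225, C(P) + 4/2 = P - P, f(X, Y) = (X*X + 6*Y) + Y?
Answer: -1158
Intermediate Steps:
f(X, Y) = X² + 7*Y (f(X, Y) = (X² + 6*Y) + Y = X² + 7*Y)
C(P) = -2 (C(P) = -2 + (P - P) = -2 + 0 = -2)
W = 2316
W/C(f(8, 3)) = 2316/(-2) = 2316*(-½) = -1158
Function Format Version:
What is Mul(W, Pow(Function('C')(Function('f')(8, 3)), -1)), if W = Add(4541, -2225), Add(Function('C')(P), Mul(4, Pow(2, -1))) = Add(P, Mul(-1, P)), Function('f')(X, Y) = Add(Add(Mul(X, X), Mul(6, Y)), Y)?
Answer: -1158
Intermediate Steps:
Function('f')(X, Y) = Add(Pow(X, 2), Mul(7, Y)) (Function('f')(X, Y) = Add(Add(Pow(X, 2), Mul(6, Y)), Y) = Add(Pow(X, 2), Mul(7, Y)))
Function('C')(P) = -2 (Function('C')(P) = Add(-2, Add(P, Mul(-1, P))) = Add(-2, 0) = -2)
W = 2316
Mul(W, Pow(Function('C')(Function('f')(8, 3)), -1)) = Mul(2316, Pow(-2, -1)) = Mul(2316, Rational(-1, 2)) = -1158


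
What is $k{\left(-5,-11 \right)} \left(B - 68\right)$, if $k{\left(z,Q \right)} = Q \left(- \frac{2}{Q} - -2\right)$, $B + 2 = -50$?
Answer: $2880$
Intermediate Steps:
$B = -52$ ($B = -2 - 50 = -52$)
$k{\left(z,Q \right)} = Q \left(2 - \frac{2}{Q}\right)$ ($k{\left(z,Q \right)} = Q \left(- \frac{2}{Q} + 2\right) = Q \left(2 - \frac{2}{Q}\right)$)
$k{\left(-5,-11 \right)} \left(B - 68\right) = \left(-2 + 2 \left(-11\right)\right) \left(-52 - 68\right) = \left(-2 - 22\right) \left(-120\right) = \left(-24\right) \left(-120\right) = 2880$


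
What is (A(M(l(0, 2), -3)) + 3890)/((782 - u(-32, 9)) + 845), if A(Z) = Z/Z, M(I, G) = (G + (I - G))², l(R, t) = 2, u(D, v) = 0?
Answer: 3891/1627 ≈ 2.3915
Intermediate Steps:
M(I, G) = I²
A(Z) = 1
(A(M(l(0, 2), -3)) + 3890)/((782 - u(-32, 9)) + 845) = (1 + 3890)/((782 - 1*0) + 845) = 3891/((782 + 0) + 845) = 3891/(782 + 845) = 3891/1627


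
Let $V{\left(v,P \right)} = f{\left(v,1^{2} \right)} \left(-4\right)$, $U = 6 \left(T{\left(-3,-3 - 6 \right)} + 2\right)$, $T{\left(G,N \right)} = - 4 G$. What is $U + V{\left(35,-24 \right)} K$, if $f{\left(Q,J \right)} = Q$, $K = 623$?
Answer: $-87136$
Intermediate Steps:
$U = 84$ ($U = 6 \left(\left(-4\right) \left(-3\right) + 2\right) = 6 \left(12 + 2\right) = 6 \cdot 14 = 84$)
$V{\left(v,P \right)} = - 4 v$ ($V{\left(v,P \right)} = v \left(-4\right) = - 4 v$)
$U + V{\left(35,-24 \right)} K = 84 + \left(-4\right) 35 \cdot 623 = 84 - 87220 = -87136$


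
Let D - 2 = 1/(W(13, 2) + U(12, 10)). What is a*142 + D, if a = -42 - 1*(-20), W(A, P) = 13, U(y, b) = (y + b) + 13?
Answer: -149855/48 ≈ -3122.0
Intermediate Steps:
U(y, b) = 13 + b + y (U(y, b) = (b + y) + 13 = 13 + b + y)
D = 97/48 (D = 2 + 1/(13 + (13 + 10 + 12)) = 2 + 1/(13 + 35) = 2 + 1/48 = 97/48 ≈ 2.0208)
a = -22 (a = -42 + 20 = -22)
a*142 + D = -22*142 + 97/48 = -3124 + 97/48 = -149855/48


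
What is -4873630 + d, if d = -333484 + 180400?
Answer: -5026714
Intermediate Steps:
d = -153084
-4873630 + d = -4873630 - 153084 = -5026714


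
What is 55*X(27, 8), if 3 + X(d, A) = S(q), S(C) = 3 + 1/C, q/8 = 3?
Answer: 55/24 ≈ 2.2917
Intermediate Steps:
q = 24 (q = 8*3 = 24)
X(d, A) = 1/24 (X(d, A) = -3 + (3 + 1/24) = -3 + 73/24 = 1/24)
55*X(27, 8) = 55*(1/24) = 55/24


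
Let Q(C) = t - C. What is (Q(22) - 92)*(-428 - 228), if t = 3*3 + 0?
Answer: 68880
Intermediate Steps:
t = 9 (t = 9 + 0 = 9)
Q(C) = 9 - C
(Q(22) - 92)*(-428 - 228) = ((9 - 1*22) - 92)*(-428 - 228) = ((9 - 22) - 92)*(-656) = (-13 - 92)*(-656) = -105*(-656) = 68880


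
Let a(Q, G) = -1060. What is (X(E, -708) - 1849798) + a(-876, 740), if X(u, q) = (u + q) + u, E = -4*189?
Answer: -1853078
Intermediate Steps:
E = -756
X(u, q) = q + 2*u (X(u, q) = (q + u) + u = q + 2*u)
(X(E, -708) - 1849798) + a(-876, 740) = ((-708 + 2*(-756)) - 1849798) - 1060 = ((-708 - 1512) - 1849798) - 1060 = (-2220 - 1849798) - 1060 = -1852018 - 1060 = -1853078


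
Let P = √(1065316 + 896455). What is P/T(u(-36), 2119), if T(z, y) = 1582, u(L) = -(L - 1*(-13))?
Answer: √1961771/1582 ≈ 0.88535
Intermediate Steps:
u(L) = -13 - L (u(L) = -(L + 13) = -(13 + L) = -13 - L)
P = √1961771 ≈ 1400.6
P/T(u(-36), 2119) = √1961771/1582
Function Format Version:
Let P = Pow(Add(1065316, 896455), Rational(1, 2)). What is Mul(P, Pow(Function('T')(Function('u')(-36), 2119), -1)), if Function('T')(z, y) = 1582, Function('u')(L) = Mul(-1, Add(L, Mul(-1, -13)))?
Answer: Mul(Rational(1, 1582), Pow(1961771, Rational(1, 2))) ≈ 0.88535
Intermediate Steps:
Function('u')(L) = Add(-13, Mul(-1, L)) (Function('u')(L) = Mul(-1, Add(L, 13)) = Mul(-1, Add(13, L)) = Add(-13, Mul(-1, L)))
P = Pow(1961771, Rational(1, 2)) ≈ 1400.6
Mul(P, Pow(Function('T')(Function('u')(-36), 2119), -1)) = Mul(Pow(1961771, Rational(1, 2)), Pow(1582, -1)) = Mul(Pow(1961771, Rational(1, 2)), Rational(1, 1582)) = Mul(Rational(1, 1582), Pow(1961771, Rational(1, 2)))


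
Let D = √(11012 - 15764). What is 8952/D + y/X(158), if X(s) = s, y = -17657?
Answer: -17657/158 - 746*I*√33/33 ≈ -111.75 - 129.86*I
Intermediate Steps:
D = 12*I*√33 (D = √(-4752) = 12*I*√33 ≈ 68.935*I)
8952/D + y/X(158) = 8952/((12*I*√33)) - 17657/158 = 8952*(-I*√33/396) - 17657*1/158 = -746*I*√33/33 - 17657/158 = -17657/158 - 746*I*√33/33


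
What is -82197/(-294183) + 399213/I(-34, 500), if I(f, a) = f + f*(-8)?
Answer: 13051248985/7779506 ≈ 1677.6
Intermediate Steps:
I(f, a) = -7*f (I(f, a) = f - 8*f = -7*f)
-82197/(-294183) + 399213/I(-34, 500) = -82197/(-294183) + 399213/((-7*(-34))) = -82197*(-1/294183) + 399213/238 = 9133/32687 + 399213*(1/238) = 9133/32687 + 399213/238 = 13051248985/7779506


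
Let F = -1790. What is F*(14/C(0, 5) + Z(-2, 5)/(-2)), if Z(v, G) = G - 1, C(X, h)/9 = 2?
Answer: 19690/9 ≈ 2187.8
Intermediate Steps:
C(X, h) = 18 (C(X, h) = 9*2 = 18)
Z(v, G) = -1 + G
F*(14/C(0, 5) + Z(-2, 5)/(-2)) = -1790*(14/18 + (-1 + 5)/(-2)) = -1790*(14*(1/18) + 4*(-1/2)) = -1790*(7/9 - 2) = -1790*(-11/9) = 19690/9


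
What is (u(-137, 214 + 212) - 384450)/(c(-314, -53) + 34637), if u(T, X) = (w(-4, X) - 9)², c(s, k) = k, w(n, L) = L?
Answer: -70187/11528 ≈ -6.0884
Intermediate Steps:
u(T, X) = (-9 + X)² (u(T, X) = (X - 9)² = (-9 + X)²)
(u(-137, 214 + 212) - 384450)/(c(-314, -53) + 34637) = ((-9 + (214 + 212))² - 384450)/(-53 + 34637) = ((-9 + 426)² - 384450)/34584 = (417² - 384450)*(1/34584) = (173889 - 384450)*(1/34584) = -210561*1/34584 = -70187/11528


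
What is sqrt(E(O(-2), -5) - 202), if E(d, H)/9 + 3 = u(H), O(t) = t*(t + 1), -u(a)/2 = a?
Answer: I*sqrt(139) ≈ 11.79*I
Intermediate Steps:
u(a) = -2*a
O(t) = t*(1 + t)
E(d, H) = -27 - 18*H (E(d, H) = -27 + 9*(-2*H) = -27 - 18*H)
sqrt(E(O(-2), -5) - 202) = sqrt((-27 - 18*(-5)) - 202) = sqrt((-27 + 90) - 202) = sqrt(63 - 202) = sqrt(-139) = I*sqrt(139)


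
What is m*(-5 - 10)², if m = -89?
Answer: -20025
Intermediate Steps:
m*(-5 - 10)² = -89*(-5 - 10)² = -89*(-15)² = -89*225 = -20025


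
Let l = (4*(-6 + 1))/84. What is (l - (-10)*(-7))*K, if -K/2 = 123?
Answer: 120950/7 ≈ 17279.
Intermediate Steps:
K = -246 (K = -2*123 = -246)
l = -5/21 (l = (4*(-5))*(1/84) = -20*1/84 = -5/21 ≈ -0.23810)
(l - (-10)*(-7))*K = (-5/21 - (-10)*(-7))*(-246) = (-5/21 - 1*70)*(-246) = (-5/21 - 70)*(-246) = -1475/21*(-246) = 120950/7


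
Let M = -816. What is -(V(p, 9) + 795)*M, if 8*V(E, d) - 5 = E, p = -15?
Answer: 647700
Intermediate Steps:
V(E, d) = 5/8 + E/8
-(V(p, 9) + 795)*M = -((5/8 + (⅛)*(-15)) + 795)*(-816) = -((5/8 - 15/8) + 795)*(-816) = -(-5/4 + 795)*(-816) = -3175*(-816)/4 = -1*(-647700) = 647700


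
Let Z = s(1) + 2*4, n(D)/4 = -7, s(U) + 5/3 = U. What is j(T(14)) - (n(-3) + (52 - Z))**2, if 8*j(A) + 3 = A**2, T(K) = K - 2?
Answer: -18731/72 ≈ -260.15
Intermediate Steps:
s(U) = -5/3 + U
n(D) = -28 (n(D) = 4*(-7) = -28)
Z = 22/3 (Z = (-5/3 + 1) + 2*4 = -2/3 + 8 = 22/3 ≈ 7.3333)
T(K) = -2 + K
j(A) = -3/8 + A**2/8
j(T(14)) - (n(-3) + (52 - Z))**2 = (-3/8 + (-2 + 14)**2/8) - (-28 + (52 - 1*22/3))**2 = (-3/8 + (1/8)*12**2) - (-28 + (52 - 22/3))**2 = (-3/8 + (1/8)*144) - (-28 + 134/3)**2 = (-3/8 + 18) - (50/3)**2 = 141/8 - 1*2500/9 = 141/8 - 2500/9 = -18731/72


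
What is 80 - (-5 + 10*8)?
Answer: 5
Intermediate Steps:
80 - (-5 + 10*8) = 80 - (-5 + 80) = 80 - 1*75 = 80 - 75 = 5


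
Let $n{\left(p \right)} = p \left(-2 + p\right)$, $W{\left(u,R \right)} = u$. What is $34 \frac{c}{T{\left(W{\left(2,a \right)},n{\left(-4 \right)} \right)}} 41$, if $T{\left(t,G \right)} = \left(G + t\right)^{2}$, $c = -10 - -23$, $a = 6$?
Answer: $\frac{697}{26} \approx 26.808$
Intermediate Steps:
$c = 13$ ($c = -10 + 23 = 13$)
$34 \frac{c}{T{\left(W{\left(2,a \right)},n{\left(-4 \right)} \right)}} 41 = 34 \frac{13}{\left(- 4 \left(-2 - 4\right) + 2\right)^{2}} \cdot 41 = 34 \frac{13}{\left(\left(-4\right) \left(-6\right) + 2\right)^{2}} \cdot 41 = 34 \frac{13}{\left(24 + 2\right)^{2}} \cdot 41 = 34 \frac{13}{26^{2}} \cdot 41 = 34 \cdot \frac{13}{676} \cdot 41 = 34 \cdot 13 \cdot \frac{1}{676} \cdot 41 = 34 \cdot \frac{1}{52} \cdot 41 = \frac{17}{26} \cdot 41 = \frac{697}{26}$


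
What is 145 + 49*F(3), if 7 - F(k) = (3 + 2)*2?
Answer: -2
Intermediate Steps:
F(k) = -3 (F(k) = 7 - (3 + 2)*2 = 7 - 5*2 = 7 - 1*10 = 7 - 10 = -3)
145 + 49*F(3) = 145 + 49*(-3) = 145 - 147 = -2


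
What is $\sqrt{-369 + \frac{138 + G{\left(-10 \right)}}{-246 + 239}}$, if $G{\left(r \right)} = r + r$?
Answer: $\frac{i \sqrt{18907}}{7} \approx 19.643 i$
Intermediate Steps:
$G{\left(r \right)} = 2 r$
$\sqrt{-369 + \frac{138 + G{\left(-10 \right)}}{-246 + 239}} = \sqrt{-369 + \frac{138 + 2 \left(-10\right)}{-246 + 239}} = \sqrt{-369 + \frac{138 - 20}{-7}} = \sqrt{-369 + 118 \left(- \frac{1}{7}\right)} = \sqrt{-369 - \frac{118}{7}} = \sqrt{- \frac{2701}{7}} = \frac{i \sqrt{18907}}{7}$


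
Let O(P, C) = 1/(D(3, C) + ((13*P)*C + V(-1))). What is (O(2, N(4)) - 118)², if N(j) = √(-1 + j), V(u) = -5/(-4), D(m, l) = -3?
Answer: 14615742406084/1049695201 - 3180780928*√3/1049695201 ≈ 13919.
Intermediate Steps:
V(u) = 5/4 (V(u) = -5*(-¼) = 5/4)
O(P, C) = 1/(-7/4 + 13*C*P) (O(P, C) = 1/(-3 + ((13*P)*C + 5/4)) = 1/(-3 + (13*C*P + 5/4)) = 1/(-3 + (5/4 + 13*C*P)) = 1/(-7/4 + 13*C*P))
(O(2, N(4)) - 118)² = (4/(-7 + 52*√(-1 + 4)*2) - 118)² = (4/(-7 + 52*√3*2) - 118)² = (4/(-7 + 104*√3) - 118)² = (-118 + 4/(-7 + 104*√3))²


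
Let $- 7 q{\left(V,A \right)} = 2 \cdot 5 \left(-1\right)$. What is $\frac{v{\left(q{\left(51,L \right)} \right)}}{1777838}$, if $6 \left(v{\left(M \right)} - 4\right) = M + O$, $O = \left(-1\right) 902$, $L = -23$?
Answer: $- \frac{1534}{18667299} \approx -8.2176 \cdot 10^{-5}$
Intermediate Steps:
$O = -902$
$q{\left(V,A \right)} = \frac{10}{7}$ ($q{\left(V,A \right)} = - \frac{2 \cdot 5 \left(-1\right)}{7} = - \frac{10 \left(-1\right)}{7} = \left(- \frac{1}{7}\right) \left(-10\right) = \frac{10}{7}$)
$v{\left(M \right)} = - \frac{439}{3} + \frac{M}{6}$ ($v{\left(M \right)} = 4 + \frac{M - 902}{6} = 4 + \frac{-902 + M}{6} = 4 + \left(- \frac{451}{3} + \frac{M}{6}\right) = - \frac{439}{3} + \frac{M}{6}$)
$\frac{v{\left(q{\left(51,L \right)} \right)}}{1777838} = \frac{- \frac{439}{3} + \frac{1}{6} \cdot \frac{10}{7}}{1777838} = \left(- \frac{439}{3} + \frac{5}{21}\right) \frac{1}{1777838} = \left(- \frac{3068}{21}\right) \frac{1}{1777838} = - \frac{1534}{18667299}$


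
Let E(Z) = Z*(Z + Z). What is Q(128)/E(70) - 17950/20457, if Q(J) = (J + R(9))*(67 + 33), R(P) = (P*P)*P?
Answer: 15772549/2004786 ≈ 7.8674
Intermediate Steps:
E(Z) = 2*Z² (E(Z) = Z*(2*Z) = 2*Z²)
R(P) = P³ (R(P) = P²*P = P³)
Q(J) = 72900 + 100*J (Q(J) = (J + 9³)*(67 + 33) = (J + 729)*100 = (729 + J)*100 = 72900 + 100*J)
Q(128)/E(70) - 17950/20457 = (72900 + 100*128)/((2*70²)) - 17950/20457 = (72900 + 12800)/((2*4900)) - 17950*1/20457 = 85700/9800 - 17950/20457 = 85700*(1/9800) - 17950/20457 = 857/98 - 17950/20457 = 15772549/2004786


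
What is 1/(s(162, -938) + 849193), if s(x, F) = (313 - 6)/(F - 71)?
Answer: 1009/856835430 ≈ 1.1776e-6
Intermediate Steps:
s(x, F) = 307/(-71 + F)
1/(s(162, -938) + 849193) = 1/(307/(-71 - 938) + 849193) = 1/(307/(-1009) + 849193) = 1/(307*(-1/1009) + 849193) = 1/(-307/1009 + 849193) = 1/(856835430/1009) = 1009/856835430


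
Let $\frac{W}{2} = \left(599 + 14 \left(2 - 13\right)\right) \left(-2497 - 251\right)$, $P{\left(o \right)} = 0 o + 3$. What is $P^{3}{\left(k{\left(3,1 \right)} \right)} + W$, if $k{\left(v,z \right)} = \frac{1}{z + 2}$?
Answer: $-2445693$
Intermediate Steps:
$k{\left(v,z \right)} = \frac{1}{2 + z}$
$P{\left(o \right)} = 3$ ($P{\left(o \right)} = 0 + 3 = 3$)
$W = -2445720$ ($W = 2 \left(599 + 14 \left(2 - 13\right)\right) \left(-2497 - 251\right) = 2 \left(599 + 14 \left(-11\right)\right) \left(-2748\right) = 2 \left(599 - 154\right) \left(-2748\right) = 2 \cdot 445 \left(-2748\right) = 2 \left(-1222860\right) = -2445720$)
$P^{3}{\left(k{\left(3,1 \right)} \right)} + W = 3^{3} - 2445720 = 27 - 2445720 = -2445693$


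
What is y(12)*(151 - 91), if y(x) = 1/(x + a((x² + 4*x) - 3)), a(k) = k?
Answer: 20/67 ≈ 0.29851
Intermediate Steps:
y(x) = 1/(-3 + x² + 5*x) (y(x) = 1/(x + ((x² + 4*x) - 3)) = 1/(x + (-3 + x² + 4*x)) = 1/(-3 + x² + 5*x))
y(12)*(151 - 91) = (151 - 91)/(-3 + 12² + 5*12) = 60/(-3 + 144 + 60) = 60/201 = (1/201)*60 = 20/67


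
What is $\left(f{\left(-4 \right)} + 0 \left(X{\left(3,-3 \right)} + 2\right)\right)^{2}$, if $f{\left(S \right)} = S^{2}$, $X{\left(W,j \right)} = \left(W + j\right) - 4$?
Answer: $256$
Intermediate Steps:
$X{\left(W,j \right)} = -4 + W + j$
$\left(f{\left(-4 \right)} + 0 \left(X{\left(3,-3 \right)} + 2\right)\right)^{2} = \left(\left(-4\right)^{2} + 0 \left(\left(-4 + 3 - 3\right) + 2\right)\right)^{2} = \left(16 + 0 \left(-4 + 2\right)\right)^{2} = \left(16 + 0 \left(-2\right)\right)^{2} = \left(16 + 0\right)^{2} = 16^{2} = 256$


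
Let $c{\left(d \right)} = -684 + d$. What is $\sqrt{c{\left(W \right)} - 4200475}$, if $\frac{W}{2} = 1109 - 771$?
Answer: $i \sqrt{4200483} \approx 2049.5 i$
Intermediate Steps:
$W = 676$ ($W = 2 \left(1109 - 771\right) = 2 \cdot 338 = 676$)
$\sqrt{c{\left(W \right)} - 4200475} = \sqrt{\left(-684 + 676\right) - 4200475} = \sqrt{-8 - 4200475} = \sqrt{-4200483} = i \sqrt{4200483}$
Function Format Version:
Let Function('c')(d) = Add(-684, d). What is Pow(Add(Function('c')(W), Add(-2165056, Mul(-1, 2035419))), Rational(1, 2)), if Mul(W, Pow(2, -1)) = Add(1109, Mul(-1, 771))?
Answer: Mul(I, Pow(4200483, Rational(1, 2))) ≈ Mul(2049.5, I)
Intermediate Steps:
W = 676 (W = Mul(2, Add(1109, Mul(-1, 771))) = Mul(2, Add(1109, -771)) = Mul(2, 338) = 676)
Pow(Add(Function('c')(W), Add(-2165056, Mul(-1, 2035419))), Rational(1, 2)) = Pow(Add(Add(-684, 676), Add(-2165056, Mul(-1, 2035419))), Rational(1, 2)) = Pow(Add(-8, Add(-2165056, -2035419)), Rational(1, 2)) = Pow(Add(-8, -4200475), Rational(1, 2)) = Pow(-4200483, Rational(1, 2)) = Mul(I, Pow(4200483, Rational(1, 2)))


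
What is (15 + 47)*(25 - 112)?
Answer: -5394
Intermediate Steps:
(15 + 47)*(25 - 112) = 62*(-87) = -5394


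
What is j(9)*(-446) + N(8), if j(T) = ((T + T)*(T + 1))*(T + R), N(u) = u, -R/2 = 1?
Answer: -561952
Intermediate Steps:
R = -2 (R = -2*1 = -2)
j(T) = 2*T*(1 + T)*(-2 + T) (j(T) = ((T + T)*(T + 1))*(T - 2) = ((2*T)*(1 + T))*(-2 + T) = (2*T*(1 + T))*(-2 + T) = 2*T*(1 + T)*(-2 + T))
j(9)*(-446) + N(8) = (2*9*(-2 + 9² - 1*9))*(-446) + 8 = (2*9*(-2 + 81 - 9))*(-446) + 8 = (2*9*70)*(-446) + 8 = 1260*(-446) + 8 = -561960 + 8 = -561952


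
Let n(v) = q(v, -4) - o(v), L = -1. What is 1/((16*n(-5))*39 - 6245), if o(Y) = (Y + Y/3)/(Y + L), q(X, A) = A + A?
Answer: -3/35791 ≈ -8.3820e-5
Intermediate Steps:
q(X, A) = 2*A
o(Y) = 4*Y/(3*(-1 + Y)) (o(Y) = (Y + Y/3)/(Y - 1) = (Y + Y*(⅓))/(-1 + Y) = (Y + Y/3)/(-1 + Y) = (4*Y/3)/(-1 + Y) = 4*Y/(3*(-1 + Y)))
n(v) = -8 - 4*v/(3*(-1 + v)) (n(v) = 2*(-4) - 4*v/(3*(-1 + v)) = -8 - 4*v/(3*(-1 + v)))
1/((16*n(-5))*39 - 6245) = 1/((16*(4*(6 - 7*(-5))/(3*(-1 - 5))))*39 - 6245) = 1/((16*((4/3)*(6 + 35)/(-6)))*39 - 6245) = 1/((16*((4/3)*(-⅙)*41))*39 - 6245) = 1/((16*(-82/9))*39 - 6245) = 1/(-1312/9*39 - 6245) = 1/(-17056/3 - 6245) = 1/(-35791/3) = -3/35791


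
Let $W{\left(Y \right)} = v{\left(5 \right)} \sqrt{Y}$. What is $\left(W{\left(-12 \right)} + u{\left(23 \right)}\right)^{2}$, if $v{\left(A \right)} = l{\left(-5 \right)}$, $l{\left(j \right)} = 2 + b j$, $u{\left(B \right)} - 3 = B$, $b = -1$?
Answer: $88 + 728 i \sqrt{3} \approx 88.0 + 1260.9 i$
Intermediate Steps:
$u{\left(B \right)} = 3 + B$
$l{\left(j \right)} = 2 - j$
$v{\left(A \right)} = 7$ ($v{\left(A \right)} = 2 - -5 = 2 + 5 = 7$)
$W{\left(Y \right)} = 7 \sqrt{Y}$
$\left(W{\left(-12 \right)} + u{\left(23 \right)}\right)^{2} = \left(7 \sqrt{-12} + \left(3 + 23\right)\right)^{2} = \left(7 \cdot 2 i \sqrt{3} + 26\right)^{2} = \left(14 i \sqrt{3} + 26\right)^{2} = \left(26 + 14 i \sqrt{3}\right)^{2}$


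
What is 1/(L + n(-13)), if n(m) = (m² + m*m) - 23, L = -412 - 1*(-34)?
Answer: -1/63 ≈ -0.015873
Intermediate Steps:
L = -378 (L = -412 + 34 = -378)
n(m) = -23 + 2*m² (n(m) = (m² + m²) - 23 = 2*m² - 23 = -23 + 2*m²)
1/(L + n(-13)) = 1/(-378 + (-23 + 2*(-13)²)) = 1/(-378 + (-23 + 2*169)) = 1/(-378 + (-23 + 338)) = 1/(-378 + 315) = 1/(-63) = -1/63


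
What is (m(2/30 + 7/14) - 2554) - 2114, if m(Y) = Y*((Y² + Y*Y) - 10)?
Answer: -63089587/13500 ≈ -4673.3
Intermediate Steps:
m(Y) = Y*(-10 + 2*Y²) (m(Y) = Y*((Y² + Y²) - 10) = Y*(2*Y² - 10) = Y*(-10 + 2*Y²))
(m(2/30 + 7/14) - 2554) - 2114 = (2*(2/30 + 7/14)*(-5 + (2/30 + 7/14)²) - 2554) - 2114 = (2*(2*(1/30) + 7*(1/14))*(-5 + (2*(1/30) + 7*(1/14))²) - 2554) - 2114 = (2*(1/15 + ½)*(-5 + (1/15 + ½)²) - 2554) - 2114 = (2*(17/30)*(-5 + (17/30)²) - 2554) - 2114 = (2*(17/30)*(-5 + 289/900) - 2554) - 2114 = (2*(17/30)*(-4211/900) - 2554) - 2114 = (-71587/13500 - 2554) - 2114 = -34550587/13500 - 2114 = -63089587/13500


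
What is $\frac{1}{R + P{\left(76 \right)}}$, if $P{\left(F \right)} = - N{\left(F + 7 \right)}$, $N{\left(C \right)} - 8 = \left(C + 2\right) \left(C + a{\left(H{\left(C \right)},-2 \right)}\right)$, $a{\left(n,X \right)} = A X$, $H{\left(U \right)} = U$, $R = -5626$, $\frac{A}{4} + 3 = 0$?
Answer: $- \frac{1}{14729} \approx -6.7893 \cdot 10^{-5}$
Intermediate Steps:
$A = -12$ ($A = -12 + 4 \cdot 0 = -12 + 0 = -12$)
$a{\left(n,X \right)} = - 12 X$
$N{\left(C \right)} = 8 + \left(2 + C\right) \left(24 + C\right)$ ($N{\left(C \right)} = 8 + \left(C + 2\right) \left(C - -24\right) = 8 + \left(2 + C\right) \left(C + 24\right) = 8 + \left(2 + C\right) \left(24 + C\right)$)
$P{\left(F \right)} = -238 - \left(7 + F\right)^{2} - 26 F$ ($P{\left(F \right)} = - (56 + \left(F + 7\right)^{2} + 26 \left(F + 7\right)) = - (56 + \left(7 + F\right)^{2} + 26 \left(7 + F\right)) = - (56 + \left(7 + F\right)^{2} + \left(182 + 26 F\right)) = - (238 + \left(7 + F\right)^{2} + 26 F) = -238 - \left(7 + F\right)^{2} - 26 F$)
$\frac{1}{R + P{\left(76 \right)}} = \frac{1}{-5626 - 9103} = \frac{1}{-14729} = - \frac{1}{14729}$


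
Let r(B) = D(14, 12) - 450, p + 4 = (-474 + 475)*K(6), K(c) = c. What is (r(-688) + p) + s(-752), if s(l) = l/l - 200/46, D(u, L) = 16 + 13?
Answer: -9714/23 ≈ -422.35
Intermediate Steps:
D(u, L) = 29
s(l) = -77/23 (s(l) = 1 - 200*1/46 = 1 - 100/23 = -77/23)
p = 2 (p = -4 + (-474 + 475)*6 = -4 + 1*6 = -4 + 6 = 2)
r(B) = -421 (r(B) = 29 - 450 = -421)
(r(-688) + p) + s(-752) = (-421 + 2) - 77/23 = -419 - 77/23 = -9714/23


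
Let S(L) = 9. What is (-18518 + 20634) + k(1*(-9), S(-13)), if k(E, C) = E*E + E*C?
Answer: 2116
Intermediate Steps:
k(E, C) = E² + C*E
(-18518 + 20634) + k(1*(-9), S(-13)) = (-18518 + 20634) + (1*(-9))*(9 + 1*(-9)) = 2116 - 9*(9 - 9) = 2116 - 9*0 = 2116 + 0 = 2116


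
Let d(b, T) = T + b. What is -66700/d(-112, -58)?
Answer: 6670/17 ≈ 392.35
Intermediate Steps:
-66700/d(-112, -58) = -66700/(-58 - 112) = -66700/(-170) = -66700*(-1/170) = 6670/17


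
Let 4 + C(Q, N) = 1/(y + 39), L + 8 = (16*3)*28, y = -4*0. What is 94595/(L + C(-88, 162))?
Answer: 3689205/51949 ≈ 71.016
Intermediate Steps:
y = 0 (y = -1*0 = 0)
L = 1336 (L = -8 + (16*3)*28 = -8 + 48*28 = -8 + 1344 = 1336)
C(Q, N) = -155/39 (C(Q, N) = -4 + 1/(0 + 39) = -4 + 1/39 = -155/39)
94595/(L + C(-88, 162)) = 94595/(1336 - 155/39) = 94595/(51949/39) = 94595*(39/51949) = 3689205/51949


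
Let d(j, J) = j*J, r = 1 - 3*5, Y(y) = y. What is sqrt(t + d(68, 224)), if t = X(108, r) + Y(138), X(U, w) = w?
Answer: 2*sqrt(3839) ≈ 123.92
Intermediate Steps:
r = -14 (r = 1 - 15 = -14)
d(j, J) = J*j
t = 124 (t = -14 + 138 = 124)
sqrt(t + d(68, 224)) = sqrt(124 + 224*68) = sqrt(124 + 15232) = sqrt(15356) = 2*sqrt(3839)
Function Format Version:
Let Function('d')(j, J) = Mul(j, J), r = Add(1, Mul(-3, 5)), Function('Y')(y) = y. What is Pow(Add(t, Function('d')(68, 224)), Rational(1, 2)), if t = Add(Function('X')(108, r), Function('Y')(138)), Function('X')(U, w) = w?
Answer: Mul(2, Pow(3839, Rational(1, 2))) ≈ 123.92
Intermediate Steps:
r = -14 (r = Add(1, -15) = -14)
Function('d')(j, J) = Mul(J, j)
t = 124 (t = Add(-14, 138) = 124)
Pow(Add(t, Function('d')(68, 224)), Rational(1, 2)) = Pow(Add(124, Mul(224, 68)), Rational(1, 2)) = Pow(Add(124, 15232), Rational(1, 2)) = Pow(15356, Rational(1, 2)) = Mul(2, Pow(3839, Rational(1, 2)))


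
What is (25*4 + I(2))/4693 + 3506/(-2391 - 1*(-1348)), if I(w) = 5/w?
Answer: -32693501/9789598 ≈ -3.3396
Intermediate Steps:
(25*4 + I(2))/4693 + 3506/(-2391 - 1*(-1348)) = (25*4 + 5/2)/4693 + 3506/(-2391 - 1*(-1348)) = (100 + 5*(½))*(1/4693) + 3506/(-2391 + 1348) = (100 + 5/2)*(1/4693) + 3506/(-1043) = (205/2)*(1/4693) + 3506*(-1/1043) = 205/9386 - 3506/1043 = -32693501/9789598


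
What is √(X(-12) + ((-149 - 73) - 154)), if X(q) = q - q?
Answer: 2*I*√94 ≈ 19.391*I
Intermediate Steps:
X(q) = 0
√(X(-12) + ((-149 - 73) - 154)) = √(0 + ((-149 - 73) - 154)) = √(0 + (-222 - 154)) = √(0 - 376) = √(-376) = 2*I*√94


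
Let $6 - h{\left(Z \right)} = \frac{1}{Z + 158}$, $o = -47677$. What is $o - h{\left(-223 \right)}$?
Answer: $- \frac{3099396}{65} \approx -47683.0$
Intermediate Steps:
$h{\left(Z \right)} = 6 - \frac{1}{158 + Z}$ ($h{\left(Z \right)} = 6 - \frac{1}{Z + 158} = 6 - \frac{1}{158 + Z}$)
$o - h{\left(-223 \right)} = -47677 - \frac{947 + 6 \left(-223\right)}{158 - 223} = -47677 - \frac{947 - 1338}{-65} = -47677 - \left(- \frac{1}{65}\right) \left(-391\right) = -47677 - \frac{391}{65} = - \frac{3099396}{65}$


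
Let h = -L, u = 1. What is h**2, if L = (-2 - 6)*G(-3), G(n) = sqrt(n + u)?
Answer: -128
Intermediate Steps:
G(n) = sqrt(1 + n) (G(n) = sqrt(n + 1) = sqrt(1 + n))
L = -8*I*sqrt(2) (L = (-2 - 6)*sqrt(1 - 3) = -8*I*sqrt(2) ≈ -11.314*I)
h = 8*I*sqrt(2) (h = -(-8)*I*sqrt(2) = 8*I*sqrt(2) ≈ 11.314*I)
h**2 = (8*I*sqrt(2))**2 = -128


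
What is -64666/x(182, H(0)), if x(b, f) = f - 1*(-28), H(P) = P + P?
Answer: -4619/2 ≈ -2309.5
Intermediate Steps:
H(P) = 2*P
x(b, f) = 28 + f (x(b, f) = f + 28 = 28 + f)
-64666/x(182, H(0)) = -64666/(28 + 2*0) = -64666/(28 + 0) = -64666/28 = -64666*1/28 = -4619/2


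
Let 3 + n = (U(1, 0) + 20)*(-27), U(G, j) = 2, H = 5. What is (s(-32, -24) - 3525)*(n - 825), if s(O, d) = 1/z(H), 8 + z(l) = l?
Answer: 5013024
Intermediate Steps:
z(l) = -8 + l
s(O, d) = -1/3 (s(O, d) = 1/(-8 + 5) = 1/(-3) = -1/3)
n = -597 (n = -3 + (2 + 20)*(-27) = -3 + 22*(-27) = -3 - 594 = -597)
(s(-32, -24) - 3525)*(n - 825) = (-1/3 - 3525)*(-597 - 825) = -10576/3*(-1422) = 5013024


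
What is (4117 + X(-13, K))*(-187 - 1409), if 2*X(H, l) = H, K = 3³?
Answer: -6560358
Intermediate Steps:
K = 27
X(H, l) = H/2
(4117 + X(-13, K))*(-187 - 1409) = (4117 + (½)*(-13))*(-187 - 1409) = (4117 - 13/2)*(-1596) = (8221/2)*(-1596) = -6560358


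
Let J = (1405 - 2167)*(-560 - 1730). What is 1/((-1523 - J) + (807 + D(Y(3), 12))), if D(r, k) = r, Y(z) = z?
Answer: -1/1745693 ≈ -5.7284e-7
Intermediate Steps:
J = 1744980 (J = -762*(-2290) = 1744980)
1/((-1523 - J) + (807 + D(Y(3), 12))) = 1/((-1523 - 1*1744980) + (807 + 3)) = 1/((-1523 - 1744980) + 810) = 1/(-1746503 + 810) = 1/(-1745693) = -1/1745693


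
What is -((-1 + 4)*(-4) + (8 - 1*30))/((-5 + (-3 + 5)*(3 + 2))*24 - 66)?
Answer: 17/27 ≈ 0.62963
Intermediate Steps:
-((-1 + 4)*(-4) + (8 - 1*30))/((-5 + (-3 + 5)*(3 + 2))*24 - 66) = -(3*(-4) + (8 - 30))/((-5 + 2*5)*24 - 66) = -(-12 - 22)/((-5 + 10)*24 - 66) = -(-34)/(5*24 - 66) = -(-34)/(120 - 66) = -(-34)/54 = -1*(-17/27) = 17/27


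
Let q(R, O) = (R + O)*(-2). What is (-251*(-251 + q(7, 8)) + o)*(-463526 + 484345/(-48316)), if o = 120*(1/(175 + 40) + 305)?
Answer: -103171641727676577/2077588 ≈ -4.9659e+10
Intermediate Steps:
q(R, O) = -2*O - 2*R (q(R, O) = (O + R)*(-2) = -2*O - 2*R)
o = 1573824/43 (o = 120*(1/215 + 305) = 120*(65576/215) = 1573824/43 ≈ 36601.)
(-251*(-251 + q(7, 8)) + o)*(-463526 + 484345/(-48316)) = (-251*(-251 + (-2*8 - 2*7)) + 1573824/43)*(-463526 + 484345/(-48316)) = (-251*(-251 + (-16 - 14)) + 1573824/43)*(-463526 + 484345*(-1/48316)) = (-251*(-251 - 30) + 1573824/43)*(-463526 - 484345/48316) = (-251*(-281) + 1573824/43)*(-22396206561/48316) = (70531 + 1573824/43)*(-22396206561/48316) = (4606657/43)*(-22396206561/48316) = -103171641727676577/2077588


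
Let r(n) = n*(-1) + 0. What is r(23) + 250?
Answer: 227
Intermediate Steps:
r(n) = -n (r(n) = -n + 0 = -n)
r(23) + 250 = -1*23 + 250 = -23 + 250 = 227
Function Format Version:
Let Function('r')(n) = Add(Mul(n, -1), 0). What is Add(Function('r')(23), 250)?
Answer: 227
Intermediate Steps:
Function('r')(n) = Mul(-1, n) (Function('r')(n) = Add(Mul(-1, n), 0) = Mul(-1, n))
Add(Function('r')(23), 250) = Add(Mul(-1, 23), 250) = Add(-23, 250) = 227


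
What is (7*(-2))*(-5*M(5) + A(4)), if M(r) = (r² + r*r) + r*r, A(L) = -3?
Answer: 5292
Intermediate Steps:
M(r) = 3*r² (M(r) = (r² + r²) + r² = 2*r² + r² = 3*r²)
(7*(-2))*(-5*M(5) + A(4)) = (7*(-2))*(-15*5² - 3) = -14*(-15*25 - 3) = -14*(-5*75 - 3) = -14*(-375 - 3) = -14*(-378) = 5292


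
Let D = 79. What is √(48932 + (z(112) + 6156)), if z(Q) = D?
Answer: √55167 ≈ 234.88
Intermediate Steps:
z(Q) = 79
√(48932 + (z(112) + 6156)) = √(48932 + (79 + 6156)) = √(48932 + 6235) = √55167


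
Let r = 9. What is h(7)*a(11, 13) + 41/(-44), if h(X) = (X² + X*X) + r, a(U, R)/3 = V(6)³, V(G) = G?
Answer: 3050743/44 ≈ 69335.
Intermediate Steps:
a(U, R) = 648 (a(U, R) = 3*6³ = 3*216 = 648)
h(X) = 9 + 2*X² (h(X) = (X² + X*X) + 9 = (X² + X²) + 9 = 2*X² + 9 = 9 + 2*X²)
h(7)*a(11, 13) + 41/(-44) = (9 + 2*7²)*648 + 41/(-44) = (9 + 2*49)*648 + 41*(-1/44) = (9 + 98)*648 - 41/44 = 107*648 - 41/44 = 69336 - 41/44 = 3050743/44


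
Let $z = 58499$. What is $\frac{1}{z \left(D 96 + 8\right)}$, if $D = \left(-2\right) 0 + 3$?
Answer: $\frac{1}{17315704} \approx 5.7751 \cdot 10^{-8}$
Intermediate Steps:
$D = 3$ ($D = 0 + 3 = 3$)
$\frac{1}{z \left(D 96 + 8\right)} = \frac{1}{58499 \left(3 \cdot 96 + 8\right)} = \frac{1}{58499 \left(288 + 8\right)} = \frac{1}{58499 \cdot 296} = \frac{1}{58499} \cdot \frac{1}{296} = \frac{1}{17315704}$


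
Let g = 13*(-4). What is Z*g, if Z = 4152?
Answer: -215904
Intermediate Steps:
g = -52
Z*g = 4152*(-52) = -215904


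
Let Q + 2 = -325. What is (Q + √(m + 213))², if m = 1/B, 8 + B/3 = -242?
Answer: (49050 - √4792470)²/22500 ≈ 97597.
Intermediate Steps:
B = -750 (B = -24 + 3*(-242) = -24 - 726 = -750)
Q = -327 (Q = -2 - 325 = -327)
m = -1/750 (m = 1/(-750) = -1/750 ≈ -0.0013333)
(Q + √(m + 213))² = (-327 + √(-1/750 + 213))² = (-327 + √(159749/750))² = (-327 + √4792470/150)²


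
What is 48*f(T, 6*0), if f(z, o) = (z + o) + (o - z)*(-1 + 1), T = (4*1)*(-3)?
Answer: -576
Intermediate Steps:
T = -12 (T = 4*(-3) = -12)
f(z, o) = o + z (f(z, o) = (o + z) + (o - z)*0 = (o + z) + 0 = o + z)
48*f(T, 6*0) = 48*(6*0 - 12) = 48*(0 - 12) = 48*(-12) = -576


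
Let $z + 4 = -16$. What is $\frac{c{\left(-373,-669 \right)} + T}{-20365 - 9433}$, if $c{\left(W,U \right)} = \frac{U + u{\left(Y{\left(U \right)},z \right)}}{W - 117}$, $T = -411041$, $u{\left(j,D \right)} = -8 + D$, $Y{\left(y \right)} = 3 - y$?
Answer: $\frac{201409393}{14601020} \approx 13.794$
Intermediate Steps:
$z = -20$ ($z = -4 - 16 = -20$)
$c{\left(W,U \right)} = \frac{-28 + U}{-117 + W}$ ($c{\left(W,U \right)} = \frac{U - 28}{W - 117} = \frac{U - 28}{-117 + W} = \frac{-28 + U}{-117 + W}$)
$\frac{c{\left(-373,-669 \right)} + T}{-20365 - 9433} = \frac{\frac{-28 - 669}{-117 - 373} - 411041}{-20365 - 9433} = \frac{\frac{1}{-490} \left(-697\right) - 411041}{-29798} = \left(\left(- \frac{1}{490}\right) \left(-697\right) - 411041\right) \left(- \frac{1}{29798}\right) = \left(\frac{697}{490} - 411041\right) \left(- \frac{1}{29798}\right) = \left(- \frac{201409393}{490}\right) \left(- \frac{1}{29798}\right) = \frac{201409393}{14601020}$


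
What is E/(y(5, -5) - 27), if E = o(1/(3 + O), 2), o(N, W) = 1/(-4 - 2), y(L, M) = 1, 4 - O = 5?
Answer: 1/156 ≈ 0.0064103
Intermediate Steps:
O = -1 (O = 4 - 1*5 = 4 - 5 = -1)
o(N, W) = -⅙ (o(N, W) = 1/(-6) = -⅙)
E = -⅙ ≈ -0.16667
E/(y(5, -5) - 27) = -⅙/(1 - 27) = -⅙/(-26) = -1/26*(-⅙) = 1/156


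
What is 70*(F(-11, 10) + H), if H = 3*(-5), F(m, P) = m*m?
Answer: 7420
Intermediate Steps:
F(m, P) = m²
H = -15
70*(F(-11, 10) + H) = 70*((-11)² - 15) = 70*(121 - 15) = 70*106 = 7420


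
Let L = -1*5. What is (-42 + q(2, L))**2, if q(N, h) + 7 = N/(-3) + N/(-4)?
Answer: 90601/36 ≈ 2516.7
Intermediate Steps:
L = -5
q(N, h) = -7 - 7*N/12 (q(N, h) = -7 + (N/(-3) + N/(-4)) = -7 + (N*(-1/3) + N*(-1/4)) = -7 + (-N/3 - N/4) = -7 - 7*N/12)
(-42 + q(2, L))**2 = (-42 + (-7 - 7/12*2))**2 = (-42 + (-7 - 7/6))**2 = (-42 - 49/6)**2 = (-301/6)**2 = 90601/36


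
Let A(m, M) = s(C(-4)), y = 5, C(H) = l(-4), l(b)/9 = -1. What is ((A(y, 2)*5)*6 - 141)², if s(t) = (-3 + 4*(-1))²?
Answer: 1766241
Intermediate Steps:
l(b) = -9 (l(b) = 9*(-1) = -9)
C(H) = -9
s(t) = 49 (s(t) = (-3 - 4)² = (-7)² = 49)
A(m, M) = 49
((A(y, 2)*5)*6 - 141)² = ((49*5)*6 - 141)² = (245*6 - 141)² = (1470 - 141)² = 1329² = 1766241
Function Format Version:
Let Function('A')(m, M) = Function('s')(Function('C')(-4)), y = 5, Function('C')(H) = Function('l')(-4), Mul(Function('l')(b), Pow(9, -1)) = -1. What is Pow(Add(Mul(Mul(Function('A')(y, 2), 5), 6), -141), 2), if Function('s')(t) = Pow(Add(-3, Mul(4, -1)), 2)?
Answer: 1766241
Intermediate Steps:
Function('l')(b) = -9 (Function('l')(b) = Mul(9, -1) = -9)
Function('C')(H) = -9
Function('s')(t) = 49 (Function('s')(t) = Pow(Add(-3, -4), 2) = Pow(-7, 2) = 49)
Function('A')(m, M) = 49
Pow(Add(Mul(Mul(Function('A')(y, 2), 5), 6), -141), 2) = Pow(Add(Mul(Mul(49, 5), 6), -141), 2) = Pow(Add(Mul(245, 6), -141), 2) = Pow(Add(1470, -141), 2) = Pow(1329, 2) = 1766241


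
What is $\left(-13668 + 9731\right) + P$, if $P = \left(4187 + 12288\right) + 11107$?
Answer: $23645$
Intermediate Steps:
$P = 27582$ ($P = 16475 + 11107 = 27582$)
$\left(-13668 + 9731\right) + P = \left(-13668 + 9731\right) + 27582 = -3937 + 27582 = 23645$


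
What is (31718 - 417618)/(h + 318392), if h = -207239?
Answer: -385900/111153 ≈ -3.4718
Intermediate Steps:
(31718 - 417618)/(h + 318392) = (31718 - 417618)/(-207239 + 318392) = -385900/111153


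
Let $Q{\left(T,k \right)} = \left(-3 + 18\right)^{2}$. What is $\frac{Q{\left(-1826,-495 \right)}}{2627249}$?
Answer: $\frac{225}{2627249} \approx 8.5641 \cdot 10^{-5}$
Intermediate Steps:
$Q{\left(T,k \right)} = 225$ ($Q{\left(T,k \right)} = 15^{2} = 225$)
$\frac{Q{\left(-1826,-495 \right)}}{2627249} = \frac{225}{2627249}$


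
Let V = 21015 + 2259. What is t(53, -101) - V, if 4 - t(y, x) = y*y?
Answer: -26079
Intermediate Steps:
t(y, x) = 4 - y² (t(y, x) = 4 - y*y = 4 - y²)
V = 23274
t(53, -101) - V = (4 - 1*53²) - 1*23274 = (4 - 1*2809) - 23274 = (4 - 2809) - 23274 = -2805 - 23274 = -26079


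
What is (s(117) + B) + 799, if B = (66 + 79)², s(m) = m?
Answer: 21941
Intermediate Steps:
B = 21025 (B = 145² = 21025)
(s(117) + B) + 799 = (117 + 21025) + 799 = 21142 + 799 = 21941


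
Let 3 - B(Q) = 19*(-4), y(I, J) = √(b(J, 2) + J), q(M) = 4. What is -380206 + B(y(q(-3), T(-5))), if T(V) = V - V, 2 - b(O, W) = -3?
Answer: -380127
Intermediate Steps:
b(O, W) = 5 (b(O, W) = 2 - 1*(-3) = 2 + 3 = 5)
T(V) = 0
y(I, J) = √(5 + J)
B(Q) = 79 (B(Q) = 3 - 19*(-4) = 3 - 1*(-76) = 3 + 76 = 79)
-380206 + B(y(q(-3), T(-5))) = -380206 + 79 = -380127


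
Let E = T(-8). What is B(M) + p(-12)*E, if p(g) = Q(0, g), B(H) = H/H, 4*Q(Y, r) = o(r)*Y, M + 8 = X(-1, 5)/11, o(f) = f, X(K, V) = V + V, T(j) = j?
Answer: 1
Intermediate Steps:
X(K, V) = 2*V
E = -8
M = -78/11 (M = -8 + (2*5)/11 = -8 + 10*(1/11) = -8 + 10/11 = -78/11 ≈ -7.0909)
Q(Y, r) = Y*r/4 (Q(Y, r) = (r*Y)/4 = (Y*r)/4 = Y*r/4)
B(H) = 1
p(g) = 0 (p(g) = (1/4)*0*g = 0)
B(M) + p(-12)*E = 1 + 0*(-8) = 1 + 0 = 1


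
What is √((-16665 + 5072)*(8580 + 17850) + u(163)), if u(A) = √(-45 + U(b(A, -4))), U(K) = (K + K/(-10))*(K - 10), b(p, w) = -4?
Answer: √(-7660074750 + 15*√15)/5 ≈ 17504.0*I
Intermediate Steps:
U(K) = 9*K*(-10 + K)/10 (U(K) = (K + K*(-⅒))*(-10 + K) = (K - K/10)*(-10 + K) = (9*K/10)*(-10 + K) = 9*K*(-10 + K)/10)
u(A) = 3*√15/5 (u(A) = √(-45 + (9/10)*(-4)*(-10 - 4)) = √(-45 + (9/10)*(-4)*(-14)) = √(-45 + 252/5) = √(27/5) = 3*√15/5)
√((-16665 + 5072)*(8580 + 17850) + u(163)) = √((-16665 + 5072)*(8580 + 17850) + 3*√15/5) = √(-11593*26430 + 3*√15/5) = √(-306402990 + 3*√15/5)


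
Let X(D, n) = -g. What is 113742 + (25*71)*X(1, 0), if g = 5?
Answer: 104867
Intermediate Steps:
X(D, n) = -5 (X(D, n) = -1*5 = -5)
113742 + (25*71)*X(1, 0) = 113742 + (25*71)*(-5) = 113742 + 1775*(-5) = 113742 - 8875 = 104867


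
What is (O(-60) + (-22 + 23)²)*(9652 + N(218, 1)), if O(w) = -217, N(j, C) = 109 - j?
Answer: -2061288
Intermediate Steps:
(O(-60) + (-22 + 23)²)*(9652 + N(218, 1)) = (-217 + (-22 + 23)²)*(9652 + (109 - 1*218)) = (-217 + 1²)*(9652 + (109 - 218)) = (-217 + 1)*(9652 - 109) = -216*9543 = -2061288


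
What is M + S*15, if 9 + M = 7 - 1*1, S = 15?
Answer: 222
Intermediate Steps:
M = -3 (M = -9 + (7 - 1*1) = -9 + (7 - 1) = -9 + 6 = -3)
M + S*15 = -3 + 15*15 = -3 + 225 = 222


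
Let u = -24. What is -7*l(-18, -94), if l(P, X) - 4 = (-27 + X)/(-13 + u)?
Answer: -1883/37 ≈ -50.892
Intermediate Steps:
l(P, X) = 175/37 - X/37 (l(P, X) = 4 + (-27 + X)/(-13 - 24) = 4 + (-27 + X)/(-37) = 4 + (-27 + X)*(-1/37) = 4 + (27/37 - X/37) = 175/37 - X/37)
-7*l(-18, -94) = -7*(175/37 - 1/37*(-94)) = -7*(175/37 + 94/37) = -7*269/37 = -1883/37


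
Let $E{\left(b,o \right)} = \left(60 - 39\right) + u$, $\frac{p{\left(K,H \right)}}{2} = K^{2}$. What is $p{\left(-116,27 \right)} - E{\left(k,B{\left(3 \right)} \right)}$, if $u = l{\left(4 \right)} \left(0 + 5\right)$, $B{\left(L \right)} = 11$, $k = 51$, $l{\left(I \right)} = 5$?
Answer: $26866$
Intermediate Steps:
$u = 25$ ($u = 5 \left(0 + 5\right) = 5 \cdot 5 = 25$)
$p{\left(K,H \right)} = 2 K^{2}$
$E{\left(b,o \right)} = 46$ ($E{\left(b,o \right)} = \left(60 - 39\right) + 25 = 21 + 25 = 46$)
$p{\left(-116,27 \right)} - E{\left(k,B{\left(3 \right)} \right)} = 2 \left(-116\right)^{2} - 46 = 2 \cdot 13456 - 46 = 26912 - 46 = 26866$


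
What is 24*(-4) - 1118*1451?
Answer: -1622314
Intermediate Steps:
24*(-4) - 1118*1451 = -96 - 1622218 = -1622314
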